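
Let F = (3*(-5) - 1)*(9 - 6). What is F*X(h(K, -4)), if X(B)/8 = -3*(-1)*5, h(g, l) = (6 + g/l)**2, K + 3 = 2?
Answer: -5760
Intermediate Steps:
K = -1 (K = -3 + 2 = -1)
X(B) = 120 (X(B) = 8*(-3*(-1)*5) = 8*(3*5) = 8*15 = 120)
F = -48 (F = (-15 - 1)*3 = -16*3 = -48)
F*X(h(K, -4)) = -48*120 = -5760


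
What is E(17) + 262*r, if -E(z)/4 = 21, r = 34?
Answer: 8824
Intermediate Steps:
E(z) = -84 (E(z) = -4*21 = -84)
E(17) + 262*r = -84 + 262*34 = -84 + 8908 = 8824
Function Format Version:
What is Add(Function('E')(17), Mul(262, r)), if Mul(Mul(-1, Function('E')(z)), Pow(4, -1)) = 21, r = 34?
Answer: 8824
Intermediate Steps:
Function('E')(z) = -84 (Function('E')(z) = Mul(-4, 21) = -84)
Add(Function('E')(17), Mul(262, r)) = Add(-84, Mul(262, 34)) = Add(-84, 8908) = 8824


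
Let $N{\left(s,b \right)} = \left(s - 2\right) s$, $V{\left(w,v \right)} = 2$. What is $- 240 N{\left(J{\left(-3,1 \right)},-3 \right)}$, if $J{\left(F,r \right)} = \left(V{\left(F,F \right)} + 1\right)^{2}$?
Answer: $-15120$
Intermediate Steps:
$J{\left(F,r \right)} = 9$ ($J{\left(F,r \right)} = \left(2 + 1\right)^{2} = 3^{2} = 9$)
$N{\left(s,b \right)} = s \left(-2 + s\right)$ ($N{\left(s,b \right)} = \left(-2 + s\right) s = s \left(-2 + s\right)$)
$- 240 N{\left(J{\left(-3,1 \right)},-3 \right)} = - 240 \cdot 9 \left(-2 + 9\right) = - 240 \cdot 9 \cdot 7 = \left(-240\right) 63 = -15120$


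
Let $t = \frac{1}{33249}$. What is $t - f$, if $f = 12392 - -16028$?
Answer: $- \frac{944936579}{33249} \approx -28420.0$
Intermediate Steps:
$f = 28420$ ($f = 12392 + 16028 = 28420$)
$t = \frac{1}{33249} \approx 3.0076 \cdot 10^{-5}$
$t - f = \frac{1}{33249} - 28420 = - \frac{944936579}{33249}$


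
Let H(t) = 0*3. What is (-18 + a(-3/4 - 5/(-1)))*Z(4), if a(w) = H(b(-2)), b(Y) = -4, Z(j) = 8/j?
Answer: -36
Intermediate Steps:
H(t) = 0
a(w) = 0
(-18 + a(-3/4 - 5/(-1)))*Z(4) = (-18 + 0)*(8/4) = -144/4 = -18*2 = -36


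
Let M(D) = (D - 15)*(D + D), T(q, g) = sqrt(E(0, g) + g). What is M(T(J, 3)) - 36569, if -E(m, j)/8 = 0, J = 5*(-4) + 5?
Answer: -36563 - 30*sqrt(3) ≈ -36615.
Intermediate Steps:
J = -15 (J = -20 + 5 = -15)
E(m, j) = 0 (E(m, j) = -8*0 = 0)
T(q, g) = sqrt(g) (T(q, g) = sqrt(0 + g) = sqrt(g))
M(D) = 2*D*(-15 + D) (M(D) = (-15 + D)*(2*D) = 2*D*(-15 + D))
M(T(J, 3)) - 36569 = 2*sqrt(3)*(-15 + sqrt(3)) - 36569 = -36569 + 2*sqrt(3)*(-15 + sqrt(3))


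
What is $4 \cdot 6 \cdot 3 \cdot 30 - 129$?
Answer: $2031$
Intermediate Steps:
$4 \cdot 6 \cdot 3 \cdot 30 - 129 = 24 \cdot 3 \cdot 30 - 129 = 72 \cdot 30 - 129 = 2160 - 129 = 2031$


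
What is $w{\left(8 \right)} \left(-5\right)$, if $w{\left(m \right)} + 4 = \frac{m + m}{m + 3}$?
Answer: $\frac{140}{11} \approx 12.727$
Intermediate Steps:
$w{\left(m \right)} = -4 + \frac{2 m}{3 + m}$ ($w{\left(m \right)} = -4 + \frac{m + m}{m + 3} = -4 + \frac{2 m}{3 + m}$)
$w{\left(8 \right)} \left(-5\right) = \frac{2 \left(-6 - 8\right)}{3 + 8} \left(-5\right) = \frac{2 \left(-6 - 8\right)}{11} \left(-5\right) = 2 \cdot \frac{1}{11} \left(-14\right) \left(-5\right) = \left(- \frac{28}{11}\right) \left(-5\right) = \frac{140}{11}$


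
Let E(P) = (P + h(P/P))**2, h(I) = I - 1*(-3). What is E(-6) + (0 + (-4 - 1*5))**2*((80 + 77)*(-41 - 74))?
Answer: -1462451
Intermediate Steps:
h(I) = 3 + I (h(I) = I + 3 = 3 + I)
E(P) = (4 + P)**2 (E(P) = (P + (3 + P/P))**2 = (P + (3 + 1))**2 = (P + 4)**2 = (4 + P)**2)
E(-6) + (0 + (-4 - 1*5))**2*((80 + 77)*(-41 - 74)) = (4 - 6)**2 + (0 + (-4 - 1*5))**2*((80 + 77)*(-41 - 74)) = (-2)**2 + (0 + (-4 - 5))**2*(157*(-115)) = 4 + (0 - 9)**2*(-18055) = 4 + (-9)**2*(-18055) = 4 + 81*(-18055) = 4 - 1462455 = -1462451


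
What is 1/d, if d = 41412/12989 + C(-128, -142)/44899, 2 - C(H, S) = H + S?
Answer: 583193111/1862890396 ≈ 0.31306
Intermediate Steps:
C(H, S) = 2 - H - S (C(H, S) = 2 - (H + S) = 2 + (-H - S) = 2 - H - S)
d = 1862890396/583193111 (d = 41412/12989 + (2 - 1*(-128) - 1*(-142))/44899 = 41412*(1/12989) + (2 + 128 + 142)*(1/44899) = 41412/12989 + 272*(1/44899) = 41412/12989 + 272/44899 = 1862890396/583193111 ≈ 3.1943)
1/d = 1/(1862890396/583193111) = 583193111/1862890396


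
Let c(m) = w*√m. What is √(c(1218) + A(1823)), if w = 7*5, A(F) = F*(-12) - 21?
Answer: √(-21897 + 35*√1218) ≈ 143.79*I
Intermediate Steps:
A(F) = -21 - 12*F (A(F) = -12*F - 21 = -21 - 12*F)
w = 35
c(m) = 35*√m
√(c(1218) + A(1823)) = √(35*√1218 + (-21 - 12*1823)) = √(35*√1218 + (-21 - 21876)) = √(35*√1218 - 21897) = √(-21897 + 35*√1218)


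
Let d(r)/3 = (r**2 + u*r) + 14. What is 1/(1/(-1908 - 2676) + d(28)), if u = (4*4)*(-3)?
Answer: -4584/7508593 ≈ -0.00061050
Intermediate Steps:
u = -48 (u = 16*(-3) = -48)
d(r) = 42 - 144*r + 3*r**2 (d(r) = 3*((r**2 - 48*r) + 14) = 3*(14 + r**2 - 48*r) = 42 - 144*r + 3*r**2)
1/(1/(-1908 - 2676) + d(28)) = 1/(1/(-1908 - 2676) + (42 - 144*28 + 3*28**2)) = 1/(1/(-4584) + (42 - 4032 + 3*784)) = 1/(-1/4584 + (42 - 4032 + 2352)) = 1/(-1/4584 - 1638) = 1/(-7508593/4584) = -4584/7508593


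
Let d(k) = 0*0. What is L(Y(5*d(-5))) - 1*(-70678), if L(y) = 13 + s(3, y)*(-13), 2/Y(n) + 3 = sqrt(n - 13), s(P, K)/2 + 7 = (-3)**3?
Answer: 71575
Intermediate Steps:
d(k) = 0
s(P, K) = -68 (s(P, K) = -14 + 2*(-3)**3 = -14 + 2*(-27) = -14 - 54 = -68)
Y(n) = 2/(-3 + sqrt(-13 + n)) (Y(n) = 2/(-3 + sqrt(n - 13)) = 2/(-3 + sqrt(-13 + n)))
L(y) = 897 (L(y) = 13 - 68*(-13) = 13 + 884 = 897)
L(Y(5*d(-5))) - 1*(-70678) = 897 - 1*(-70678) = 897 + 70678 = 71575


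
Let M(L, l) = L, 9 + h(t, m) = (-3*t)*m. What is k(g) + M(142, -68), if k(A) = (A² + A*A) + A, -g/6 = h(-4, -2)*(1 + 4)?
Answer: 1961332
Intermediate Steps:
h(t, m) = -9 - 3*m*t (h(t, m) = -9 + (-3*t)*m = -9 - 3*m*t)
g = 990 (g = -6*(-9 - 3*(-2)*(-4))*(1 + 4) = -6*(-9 - 24)*5 = -(-198)*5 = -6*(-165) = 990)
k(A) = A + 2*A² (k(A) = (A² + A²) + A = 2*A² + A = A + 2*A²)
k(g) + M(142, -68) = 990*(1 + 2*990) + 142 = 990*(1 + 1980) + 142 = 990*1981 + 142 = 1961190 + 142 = 1961332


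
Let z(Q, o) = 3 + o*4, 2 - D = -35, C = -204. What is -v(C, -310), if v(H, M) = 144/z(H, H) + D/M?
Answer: 24907/84010 ≈ 0.29648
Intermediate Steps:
D = 37 (D = 2 - 1*(-35) = 2 + 35 = 37)
z(Q, o) = 3 + 4*o
v(H, M) = 37/M + 144/(3 + 4*H) (v(H, M) = 144/(3 + 4*H) + 37/M = 37/M + 144/(3 + 4*H))
-v(C, -310) = -(111 + 144*(-310) + 148*(-204))/((-310)*(3 + 4*(-204))) = -(-1)*(111 - 44640 - 30192)/(310*(3 - 816)) = -(-1)*(-74721)/(310*(-813)) = -(-1)*(-1)*(-74721)/(310*813) = -1*(-24907/84010) = 24907/84010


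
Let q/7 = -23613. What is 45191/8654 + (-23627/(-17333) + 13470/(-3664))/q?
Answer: 118596407411698025/22710950393370792 ≈ 5.2220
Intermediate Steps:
q = -165291 (q = 7*(-23613) = -165291)
45191/8654 + (-23627/(-17333) + 13470/(-3664))/q = 45191/8654 + (-23627/(-17333) + 13470/(-3664))/(-165291) = 45191*(1/8654) + (-23627*(-1/17333) + 13470*(-1/3664))*(-1/165291) = 45191/8654 + (23627/17333 - 6735/1832)*(-1/165291) = 45191/8654 - 73453091/31754056*(-1/165291) = 45191/8654 + 73453091/5248659670296 = 118596407411698025/22710950393370792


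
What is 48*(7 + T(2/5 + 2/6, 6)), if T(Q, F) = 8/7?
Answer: 2736/7 ≈ 390.86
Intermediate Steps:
T(Q, F) = 8/7 (T(Q, F) = 8*(1/7) = 8/7)
48*(7 + T(2/5 + 2/6, 6)) = 48*(7 + 8/7) = 48*(57/7) = 2736/7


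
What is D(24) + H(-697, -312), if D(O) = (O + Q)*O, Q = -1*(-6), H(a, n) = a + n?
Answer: -289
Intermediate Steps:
Q = 6
D(O) = O*(6 + O) (D(O) = (O + 6)*O = (6 + O)*O = O*(6 + O))
D(24) + H(-697, -312) = 24*(6 + 24) + (-697 - 312) = 24*30 - 1009 = 720 - 1009 = -289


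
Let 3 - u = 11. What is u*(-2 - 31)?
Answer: 264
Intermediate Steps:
u = -8 (u = 3 - 1*11 = 3 - 11 = -8)
u*(-2 - 31) = -8*(-2 - 31) = -8*(-33) = 264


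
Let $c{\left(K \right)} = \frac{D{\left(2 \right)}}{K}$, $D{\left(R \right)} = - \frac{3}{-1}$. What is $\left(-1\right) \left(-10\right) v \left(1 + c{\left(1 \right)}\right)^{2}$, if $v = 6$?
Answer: $960$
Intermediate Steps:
$D{\left(R \right)} = 3$ ($D{\left(R \right)} = \left(-3\right) \left(-1\right) = 3$)
$c{\left(K \right)} = \frac{3}{K}$
$\left(-1\right) \left(-10\right) v \left(1 + c{\left(1 \right)}\right)^{2} = \left(-1\right) \left(-10\right) 6 \left(1 + \frac{3}{1}\right)^{2} = 10 \cdot 6 \left(1 + 3 \cdot 1\right)^{2} = 60 \left(1 + 3\right)^{2} = 60 \cdot 4^{2} = 60 \cdot 16 = 960$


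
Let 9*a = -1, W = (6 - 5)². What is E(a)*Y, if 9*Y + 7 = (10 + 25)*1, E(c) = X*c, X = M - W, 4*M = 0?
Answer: 28/81 ≈ 0.34568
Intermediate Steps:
M = 0 (M = (¼)*0 = 0)
W = 1 (W = 1² = 1)
a = -⅑ (a = (⅑)*(-1) = -⅑ ≈ -0.11111)
X = -1 (X = 0 - 1*1 = 0 - 1 = -1)
E(c) = -c
Y = 28/9 (Y = -7/9 + ((10 + 25)*1)/9 = -7/9 + (35*1)/9 = -7/9 + (⅑)*35 = -7/9 + 35/9 = 28/9 ≈ 3.1111)
E(a)*Y = -1*(-⅑)*(28/9) = (⅑)*(28/9) = 28/81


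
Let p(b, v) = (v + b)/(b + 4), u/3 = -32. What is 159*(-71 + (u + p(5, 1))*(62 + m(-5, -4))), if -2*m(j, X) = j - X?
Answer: -958664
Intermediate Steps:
u = -96 (u = 3*(-32) = -96)
m(j, X) = X/2 - j/2 (m(j, X) = -(j - X)/2 = X/2 - j/2)
p(b, v) = (b + v)/(4 + b)
159*(-71 + (u + p(5, 1))*(62 + m(-5, -4))) = 159*(-71 + (-96 + (5 + 1)/(4 + 5))*(62 + ((½)*(-4) - ½*(-5)))) = 159*(-71 + (-96 + 6/9)*(62 + (-2 + 5/2))) = 159*(-71 + (-96 + (⅑)*6)*(62 + ½)) = 159*(-71 + (-96 + ⅔)*(125/2)) = 159*(-71 - 286/3*125/2) = 159*(-71 - 17875/3) = 159*(-18088/3) = -958664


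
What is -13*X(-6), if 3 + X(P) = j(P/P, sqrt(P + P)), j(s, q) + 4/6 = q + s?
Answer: 104/3 - 26*I*sqrt(3) ≈ 34.667 - 45.033*I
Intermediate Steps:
j(s, q) = -2/3 + q + s (j(s, q) = -2/3 + (q + s) = -2/3 + q + s)
X(P) = -8/3 + sqrt(2)*sqrt(P) (X(P) = -3 + (-2/3 + sqrt(P + P) + P/P) = -3 + (-2/3 + sqrt(2*P) + 1) = -3 + (-2/3 + sqrt(2)*sqrt(P) + 1) = -3 + (1/3 + sqrt(2)*sqrt(P)) = -8/3 + sqrt(2)*sqrt(P))
-13*X(-6) = -13*(-8/3 + sqrt(2)*sqrt(-6)) = -13*(-8/3 + sqrt(2)*(I*sqrt(6))) = -13*(-8/3 + 2*I*sqrt(3)) = 104/3 - 26*I*sqrt(3)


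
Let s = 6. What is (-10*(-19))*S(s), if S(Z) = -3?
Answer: -570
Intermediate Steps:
(-10*(-19))*S(s) = -10*(-19)*(-3) = 190*(-3) = -570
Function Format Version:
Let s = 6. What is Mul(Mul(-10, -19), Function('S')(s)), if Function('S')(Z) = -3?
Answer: -570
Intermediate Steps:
Mul(Mul(-10, -19), Function('S')(s)) = Mul(Mul(-10, -19), -3) = Mul(190, -3) = -570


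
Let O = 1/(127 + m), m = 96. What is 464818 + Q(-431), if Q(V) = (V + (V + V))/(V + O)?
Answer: 44674875955/96112 ≈ 4.6482e+5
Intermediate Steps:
O = 1/223 (O = 1/(127 + 96) = 1/223 ≈ 0.0044843)
Q(V) = 3*V/(1/223 + V) (Q(V) = (V + (V + V))/(V + 1/223) = (V + 2*V)/(1/223 + V) = (3*V)/(1/223 + V) = 3*V/(1/223 + V))
464818 + Q(-431) = 464818 + 669*(-431)/(1 + 223*(-431)) = 464818 + 669*(-431)/(1 - 96113) = 464818 + 669*(-431)/(-96112) = 464818 + 669*(-431)*(-1/96112) = 464818 + 288339/96112 = 44674875955/96112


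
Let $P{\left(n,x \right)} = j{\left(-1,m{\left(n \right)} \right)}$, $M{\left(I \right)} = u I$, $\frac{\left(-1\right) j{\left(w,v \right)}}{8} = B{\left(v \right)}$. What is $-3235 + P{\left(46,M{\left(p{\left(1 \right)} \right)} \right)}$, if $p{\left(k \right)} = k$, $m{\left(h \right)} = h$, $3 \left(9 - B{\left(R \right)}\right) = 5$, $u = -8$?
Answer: $- \frac{9881}{3} \approx -3293.7$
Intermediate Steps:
$B{\left(R \right)} = \frac{22}{3}$ ($B{\left(R \right)} = 9 - \frac{5}{3} = \frac{22}{3}$)
$j{\left(w,v \right)} = - \frac{176}{3}$ ($j{\left(w,v \right)} = \left(-8\right) \frac{22}{3} = - \frac{176}{3}$)
$M{\left(I \right)} = - 8 I$
$P{\left(n,x \right)} = - \frac{176}{3}$
$-3235 + P{\left(46,M{\left(p{\left(1 \right)} \right)} \right)} = -3235 - \frac{176}{3} = - \frac{9881}{3}$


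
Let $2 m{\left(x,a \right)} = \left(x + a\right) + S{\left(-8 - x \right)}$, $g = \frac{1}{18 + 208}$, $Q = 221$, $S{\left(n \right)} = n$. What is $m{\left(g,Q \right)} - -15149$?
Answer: $\frac{30511}{2} \approx 15256.0$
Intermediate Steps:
$g = \frac{1}{226} \approx 0.0044248$
$m{\left(x,a \right)} = -4 + \frac{a}{2}$ ($m{\left(x,a \right)} = \frac{\left(x + a\right) - \left(8 + x\right)}{2} = \frac{\left(a + x\right) - \left(8 + x\right)}{2} = \frac{-8 + a}{2} = -4 + \frac{a}{2}$)
$m{\left(g,Q \right)} - -15149 = \left(-4 + \frac{1}{2} \cdot 221\right) - -15149 = \left(-4 + \frac{221}{2}\right) + 15149 = \frac{213}{2} + 15149 = \frac{30511}{2}$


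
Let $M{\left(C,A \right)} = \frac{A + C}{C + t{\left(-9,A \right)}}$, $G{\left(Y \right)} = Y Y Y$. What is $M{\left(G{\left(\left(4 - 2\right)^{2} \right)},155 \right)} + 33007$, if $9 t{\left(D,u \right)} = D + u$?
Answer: $\frac{23833025}{722} \approx 33010.0$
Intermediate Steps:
$t{\left(D,u \right)} = \frac{D}{9} + \frac{u}{9}$ ($t{\left(D,u \right)} = \frac{D + u}{9} = \frac{D}{9} + \frac{u}{9}$)
$G{\left(Y \right)} = Y^{3}$ ($G{\left(Y \right)} = Y^{2} Y = Y^{3}$)
$M{\left(C,A \right)} = \frac{A + C}{-1 + C + \frac{A}{9}}$ ($M{\left(C,A \right)} = \frac{A + C}{C + \left(\frac{1}{9} \left(-9\right) + \frac{A}{9}\right)} = \frac{A + C}{C + \left(-1 + \frac{A}{9}\right)} = \frac{A + C}{-1 + C + \frac{A}{9}}$)
$M{\left(G{\left(\left(4 - 2\right)^{2} \right)},155 \right)} + 33007 = \frac{9 \left(155 + \left(\left(4 - 2\right)^{2}\right)^{3}\right)}{-9 + 155 + 9 \left(\left(4 - 2\right)^{2}\right)^{3}} + 33007 = \frac{9 \left(155 + \left(2^{2}\right)^{3}\right)}{-9 + 155 + 9 \left(2^{2}\right)^{3}} + 33007 = \frac{9 \left(155 + 4^{3}\right)}{-9 + 155 + 9 \cdot 4^{3}} + 33007 = \frac{9 \left(155 + 64\right)}{-9 + 155 + 9 \cdot 64} + 33007 = 9 \frac{1}{-9 + 155 + 576} \cdot 219 + 33007 = 9 \cdot \frac{1}{722} \cdot 219 + 33007 = \frac{1971}{722} + 33007 = \frac{23833025}{722}$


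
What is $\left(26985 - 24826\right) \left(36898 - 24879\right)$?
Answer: $25949021$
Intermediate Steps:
$\left(26985 - 24826\right) \left(36898 - 24879\right) = 2159 \cdot 12019 = 25949021$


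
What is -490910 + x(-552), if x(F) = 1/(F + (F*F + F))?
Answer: -149040275999/303600 ≈ -4.9091e+5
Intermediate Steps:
x(F) = 1/(F² + 2*F) (x(F) = 1/(F + (F² + F)) = 1/(F + (F + F²)) = 1/(F² + 2*F))
-490910 + x(-552) = -490910 + 1/((-552)*(2 - 552)) = -490910 - 1/552/(-550) = -490910 - 1/552*(-1/550) = -490910 + 1/303600 = -149040275999/303600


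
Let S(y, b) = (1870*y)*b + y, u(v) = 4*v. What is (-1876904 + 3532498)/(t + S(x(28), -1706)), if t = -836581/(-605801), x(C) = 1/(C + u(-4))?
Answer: -12035526009528/1932627821447 ≈ -6.2275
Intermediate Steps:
x(C) = 1/(-16 + C) (x(C) = 1/(C + 4*(-4)) = 1/(C - 16) = 1/(-16 + C))
S(y, b) = y + 1870*b*y (S(y, b) = 1870*b*y + y = y + 1870*b*y)
t = 836581/605801 (t = -836581*(-1/605801) = 836581/605801 ≈ 1.3810)
(-1876904 + 3532498)/(t + S(x(28), -1706)) = (-1876904 + 3532498)/(836581/605801 + (1 + 1870*(-1706))/(-16 + 28)) = 1655594/(836581/605801 + (1 - 3190220)/12) = 1655594/(836581/605801 + (1/12)*(-3190219)) = 1655594/(836581/605801 - 3190219/12) = 1655594/(-1932627821447/7269612) = 1655594*(-7269612/1932627821447) = -12035526009528/1932627821447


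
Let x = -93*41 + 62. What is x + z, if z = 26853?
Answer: 23102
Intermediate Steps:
x = -3751 (x = -3813 + 62 = -3751)
x + z = -3751 + 26853 = 23102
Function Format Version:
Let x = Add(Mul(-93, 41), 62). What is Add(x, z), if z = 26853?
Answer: 23102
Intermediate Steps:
x = -3751 (x = Add(-3813, 62) = -3751)
Add(x, z) = Add(-3751, 26853) = 23102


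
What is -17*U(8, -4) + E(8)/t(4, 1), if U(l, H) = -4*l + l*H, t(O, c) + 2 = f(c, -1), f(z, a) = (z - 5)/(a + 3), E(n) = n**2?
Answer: 1072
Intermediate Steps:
f(z, a) = (-5 + z)/(3 + a)
t(O, c) = -9/2 + c/2 (t(O, c) = -2 + (-5 + c)/(3 - 1) = -2 + (-5 + c)/2 = -2 + (-5/2 + c/2) = -9/2 + c/2)
U(l, H) = -4*l + H*l
-17*U(8, -4) + E(8)/t(4, 1) = -136*(-4 - 4) + 8**2/(-9/2 + (1/2)*1) = -136*(-8) + 64/(-9/2 + 1/2) = -17*(-64) + 64/(-4) = 1088 + 64*(-1/4) = 1088 - 16 = 1072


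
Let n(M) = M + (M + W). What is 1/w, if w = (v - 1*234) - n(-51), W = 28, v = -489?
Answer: -1/649 ≈ -0.0015408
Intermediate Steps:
n(M) = 28 + 2*M (n(M) = M + (M + 28) = M + (28 + M) = 28 + 2*M)
w = -649 (w = (-489 - 1*234) - (28 + 2*(-51)) = (-489 - 234) - (28 - 102) = -723 - 1*(-74) = -723 + 74 = -649)
1/w = 1/(-649) = -1/649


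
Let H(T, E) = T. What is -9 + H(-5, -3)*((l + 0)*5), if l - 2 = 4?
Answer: -159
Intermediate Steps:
l = 6 (l = 2 + 4 = 6)
-9 + H(-5, -3)*((l + 0)*5) = -9 - 5*(6 + 0)*5 = -9 - 30*5 = -9 - 5*30 = -9 - 150 = -159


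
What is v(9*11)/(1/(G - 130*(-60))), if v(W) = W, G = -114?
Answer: 760914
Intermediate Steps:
v(9*11)/(1/(G - 130*(-60))) = (9*11)/(1/(-114 - 130*(-60))) = 99/(1/(-114 + 7800)) = 99/(1/7686) = 99*7686 = 760914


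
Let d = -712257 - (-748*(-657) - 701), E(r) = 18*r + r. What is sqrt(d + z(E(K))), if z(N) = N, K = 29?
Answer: I*sqrt(1202441) ≈ 1096.6*I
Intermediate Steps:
E(r) = 19*r
d = -1202992 (d = -712257 - (491436 - 701) = -712257 - 1*490735 = -712257 - 490735 = -1202992)
sqrt(d + z(E(K))) = sqrt(-1202992 + 19*29) = sqrt(-1202992 + 551) = sqrt(-1202441) = I*sqrt(1202441)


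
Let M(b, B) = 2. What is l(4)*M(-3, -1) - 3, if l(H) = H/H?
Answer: -1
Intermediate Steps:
l(H) = 1
l(4)*M(-3, -1) - 3 = 1*2 - 3 = 2 - 3 = -1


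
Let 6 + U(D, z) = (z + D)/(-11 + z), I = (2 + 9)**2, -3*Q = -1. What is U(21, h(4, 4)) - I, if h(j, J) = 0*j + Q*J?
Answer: -3750/29 ≈ -129.31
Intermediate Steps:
Q = 1/3 (Q = -1/3*(-1) = 1/3 ≈ 0.33333)
h(j, J) = J/3 (h(j, J) = 0*j + J/3 = 0 + J/3 = J/3)
I = 121 (I = 11**2 = 121)
U(D, z) = -6 + (D + z)/(-11 + z) (U(D, z) = -6 + (z + D)/(-11 + z) = -6 + (D + z)/(-11 + z))
U(21, h(4, 4)) - I = (66 + 21 - 5*4/3)/(-11 + (1/3)*4) - 1*121 = (66 + 21 - 5*4/3)/(-11 + 4/3) - 121 = (66 + 21 - 20/3)/(-29/3) - 121 = -3/29*241/3 - 121 = -241/29 - 121 = -3750/29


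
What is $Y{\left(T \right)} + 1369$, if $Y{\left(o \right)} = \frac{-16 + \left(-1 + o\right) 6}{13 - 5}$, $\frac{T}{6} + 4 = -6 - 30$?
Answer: $\frac{4745}{4} \approx 1186.3$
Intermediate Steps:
$T = -240$ ($T = -24 + 6 \left(-6 - 30\right) = -24 + 6 \left(-36\right) = -24 - 216 = -240$)
$Y{\left(o \right)} = - \frac{11}{4} + \frac{3 o}{4}$ ($Y{\left(o \right)} = \frac{-16 + \left(-6 + 6 o\right)}{8} = \left(-22 + 6 o\right) \frac{1}{8} = - \frac{11}{4} + \frac{3 o}{4}$)
$Y{\left(T \right)} + 1369 = \left(- \frac{11}{4} + \frac{3}{4} \left(-240\right)\right) + 1369 = \left(- \frac{11}{4} - 180\right) + 1369 = - \frac{731}{4} + 1369 = \frac{4745}{4}$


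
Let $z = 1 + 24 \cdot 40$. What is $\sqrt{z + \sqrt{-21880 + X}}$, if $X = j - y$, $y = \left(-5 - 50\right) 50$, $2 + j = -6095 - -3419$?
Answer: $\sqrt{961 + 4 i \sqrt{1363}} \approx 31.091 + 2.3749 i$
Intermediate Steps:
$z = 961$ ($z = 1 + 960 = 961$)
$j = -2678$ ($j = -2 - 2676 = -2678$)
$y = -2750$ ($y = \left(-55\right) 50 = -2750$)
$X = 72$ ($X = -2678 - -2750 = -2678 + 2750 = 72$)
$\sqrt{z + \sqrt{-21880 + X}} = \sqrt{961 + \sqrt{-21880 + 72}} = \sqrt{961 + \sqrt{-21808}} = \sqrt{961 + 4 i \sqrt{1363}}$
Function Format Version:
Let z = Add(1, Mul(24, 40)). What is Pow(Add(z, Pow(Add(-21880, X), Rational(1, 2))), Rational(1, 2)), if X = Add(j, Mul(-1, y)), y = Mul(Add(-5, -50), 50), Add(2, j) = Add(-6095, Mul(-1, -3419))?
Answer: Pow(Add(961, Mul(4, I, Pow(1363, Rational(1, 2)))), Rational(1, 2)) ≈ Add(31.091, Mul(2.3749, I))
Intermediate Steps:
z = 961 (z = Add(1, 960) = 961)
j = -2678 (j = Add(-2, Add(-6095, Mul(-1, -3419))) = Add(-2, Add(-6095, 3419)) = Add(-2, -2676) = -2678)
y = -2750 (y = Mul(-55, 50) = -2750)
X = 72 (X = Add(-2678, Mul(-1, -2750)) = Add(-2678, 2750) = 72)
Pow(Add(z, Pow(Add(-21880, X), Rational(1, 2))), Rational(1, 2)) = Pow(Add(961, Pow(Add(-21880, 72), Rational(1, 2))), Rational(1, 2)) = Pow(Add(961, Pow(-21808, Rational(1, 2))), Rational(1, 2)) = Pow(Add(961, Mul(4, I, Pow(1363, Rational(1, 2)))), Rational(1, 2))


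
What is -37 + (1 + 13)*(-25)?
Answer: -387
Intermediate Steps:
-37 + (1 + 13)*(-25) = -37 + 14*(-25) = -37 - 350 = -387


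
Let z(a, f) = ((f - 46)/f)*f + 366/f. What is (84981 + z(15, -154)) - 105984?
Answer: -1632814/77 ≈ -21205.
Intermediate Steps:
z(a, f) = -46 + f + 366/f (z(a, f) = ((-46 + f)/f)*f + 366/f = (-46 + f) + 366/f = -46 + f + 366/f)
(84981 + z(15, -154)) - 105984 = (84981 + (-46 - 154 + 366/(-154))) - 105984 = (84981 + (-46 - 154 + 366*(-1/154))) - 105984 = (84981 + (-46 - 154 - 183/77)) - 105984 = (84981 - 15583/77) - 105984 = 6527954/77 - 105984 = -1632814/77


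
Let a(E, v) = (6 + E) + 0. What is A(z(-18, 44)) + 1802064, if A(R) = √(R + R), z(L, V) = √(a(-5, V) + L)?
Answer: 1802064 + 17^(¼)*(1 + I) ≈ 1.8021e+6 + 2.0305*I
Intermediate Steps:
a(E, v) = 6 + E
z(L, V) = √(1 + L) (z(L, V) = √((6 - 5) + L) = √(1 + L))
A(R) = √2*√R (A(R) = √(2*R) = √2*√R)
A(z(-18, 44)) + 1802064 = √2*√(√(1 - 18)) + 1802064 = √2*√(√(-17)) + 1802064 = √2*√(I*√17) + 1802064 = √2*(17^(¼)*√I) + 1802064 = √2*17^(¼)*√I + 1802064 = 1802064 + √2*17^(¼)*√I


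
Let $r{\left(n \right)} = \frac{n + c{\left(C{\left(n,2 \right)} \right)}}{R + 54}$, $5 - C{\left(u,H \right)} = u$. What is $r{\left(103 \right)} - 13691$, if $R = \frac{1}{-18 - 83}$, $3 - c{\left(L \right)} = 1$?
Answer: $- \frac{10663774}{779} \approx -13689.0$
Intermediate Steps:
$C{\left(u,H \right)} = 5 - u$
$c{\left(L \right)} = 2$ ($c{\left(L \right)} = 3 - 1 = 2$)
$R = - \frac{1}{101}$ ($R = \frac{1}{-101} = - \frac{1}{101} \approx -0.009901$)
$r{\left(n \right)} = \frac{202}{5453} + \frac{101 n}{5453}$ ($r{\left(n \right)} = \frac{n + 2}{- \frac{1}{101} + 54} = \frac{2 + n}{\frac{5453}{101}} = \left(2 + n\right) \frac{101}{5453} = \frac{202}{5453} + \frac{101 n}{5453}$)
$r{\left(103 \right)} - 13691 = \left(\frac{202}{5453} + \frac{101}{5453} \cdot 103\right) - 13691 = \left(\frac{202}{5453} + \frac{10403}{5453}\right) - 13691 = \frac{1515}{779} - 13691 = - \frac{10663774}{779}$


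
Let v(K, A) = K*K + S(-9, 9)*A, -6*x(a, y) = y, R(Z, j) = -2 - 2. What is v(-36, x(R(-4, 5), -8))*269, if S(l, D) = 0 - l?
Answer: 351852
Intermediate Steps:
R(Z, j) = -4
x(a, y) = -y/6
S(l, D) = -l
v(K, A) = K² + 9*A (v(K, A) = K*K + (-1*(-9))*A = K² + 9*A)
v(-36, x(R(-4, 5), -8))*269 = ((-36)² + 9*(-⅙*(-8)))*269 = (1296 + 9*(4/3))*269 = (1296 + 12)*269 = 1308*269 = 351852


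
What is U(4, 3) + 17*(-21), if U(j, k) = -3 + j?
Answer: -356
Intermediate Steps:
U(4, 3) + 17*(-21) = (-3 + 4) + 17*(-21) = 1 - 357 = -356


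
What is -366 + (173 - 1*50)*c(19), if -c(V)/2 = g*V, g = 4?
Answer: -19062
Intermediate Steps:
c(V) = -8*V
-366 + (173 - 1*50)*c(19) = -366 + (173 - 1*50)*(-8*19) = -366 + (173 - 50)*(-152) = -366 + 123*(-152) = -366 - 18696 = -19062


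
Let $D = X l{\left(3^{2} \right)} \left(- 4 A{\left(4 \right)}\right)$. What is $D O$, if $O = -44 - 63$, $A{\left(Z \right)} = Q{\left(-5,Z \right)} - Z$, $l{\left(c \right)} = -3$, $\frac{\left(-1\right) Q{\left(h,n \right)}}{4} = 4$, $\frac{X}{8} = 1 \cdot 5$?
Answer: $1027200$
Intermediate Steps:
$X = 40$ ($X = 8 \cdot 1 \cdot 5 = 8 \cdot 5 = 40$)
$Q{\left(h,n \right)} = -16$ ($Q{\left(h,n \right)} = \left(-4\right) 4 = -16$)
$A{\left(Z \right)} = -16 - Z$
$O = -107$
$D = -9600$ ($D = 40 \left(-3\right) \left(- 4 \left(-16 - 4\right)\right) = - 120 \left(- 4 \left(-16 - 4\right)\right) = - 120 \left(\left(-4\right) \left(-20\right)\right) = \left(-120\right) 80 = -9600$)
$D O = \left(-9600\right) \left(-107\right) = 1027200$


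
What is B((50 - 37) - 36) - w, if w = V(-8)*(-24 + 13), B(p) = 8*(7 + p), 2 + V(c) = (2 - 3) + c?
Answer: -249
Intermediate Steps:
V(c) = -3 + c (V(c) = -2 + ((2 - 3) + c) = -2 + (-1 + c) = -3 + c)
B(p) = 56 + 8*p
w = 121 (w = (-3 - 8)*(-24 + 13) = -11*(-11) = 121)
B((50 - 37) - 36) - w = (56 + 8*((50 - 37) - 36)) - 1*121 = (56 + 8*(13 - 36)) - 121 = (56 + 8*(-23)) - 121 = (56 - 184) - 121 = -128 - 121 = -249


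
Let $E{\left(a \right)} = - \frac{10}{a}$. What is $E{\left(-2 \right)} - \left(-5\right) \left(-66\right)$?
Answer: $-325$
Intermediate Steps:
$E{\left(-2 \right)} - \left(-5\right) \left(-66\right) = - \frac{10}{-2} - \left(-5\right) \left(-66\right) = \left(-10\right) \left(- \frac{1}{2}\right) - 330 = 5 - 330 = -325$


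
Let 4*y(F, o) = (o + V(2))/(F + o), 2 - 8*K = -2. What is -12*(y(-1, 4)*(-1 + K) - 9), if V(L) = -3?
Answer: 217/2 ≈ 108.50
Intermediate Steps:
K = ½ (K = ¼ - ⅛*(-2) = ¼ + ¼ = ½ ≈ 0.50000)
y(F, o) = (-3 + o)/(4*(F + o)) (y(F, o) = ((o - 3)/(F + o))/4 = ((-3 + o)/(F + o))/4 = (-3 + o)/(4*(F + o)))
-12*(y(-1, 4)*(-1 + K) - 9) = -12*(((-3 + 4)/(4*(-1 + 4)))*(-1 + ½) - 9) = -12*(((¼)*1/3)*(-½) - 9) = -12*(((¼)*(⅓)*1)*(-½) - 9) = -12*((1/12)*(-½) - 9) = -12*(-1/24 - 9) = -12*(-217/24) = 217/2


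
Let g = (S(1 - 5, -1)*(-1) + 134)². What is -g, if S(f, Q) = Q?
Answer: -18225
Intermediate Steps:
g = 18225 (g = (-1*(-1) + 134)² = (1 + 134)² = 135² = 18225)
-g = -1*18225 = -18225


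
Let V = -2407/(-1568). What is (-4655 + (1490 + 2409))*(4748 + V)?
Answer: -201076317/56 ≈ -3.5906e+6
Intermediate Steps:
V = 2407/1568 (V = -2407*(-1/1568) = 2407/1568 ≈ 1.5351)
(-4655 + (1490 + 2409))*(4748 + V) = (-4655 + (1490 + 2409))*(4748 + 2407/1568) = (-4655 + 3899)*(7447271/1568) = -756*7447271/1568 = -201076317/56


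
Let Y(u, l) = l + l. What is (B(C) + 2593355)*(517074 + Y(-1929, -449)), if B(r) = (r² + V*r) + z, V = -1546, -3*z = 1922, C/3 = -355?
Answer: 8320905778688/3 ≈ 2.7736e+12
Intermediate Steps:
C = -1065 (C = 3*(-355) = -1065)
z = -1922/3 (z = -⅓*1922 = -1922/3 ≈ -640.67)
B(r) = -1922/3 + r² - 1546*r (B(r) = (r² - 1546*r) - 1922/3 = -1922/3 + r² - 1546*r)
Y(u, l) = 2*l
(B(C) + 2593355)*(517074 + Y(-1929, -449)) = ((-1922/3 + (-1065)² - 1546*(-1065)) + 2593355)*(517074 + 2*(-449)) = ((-1922/3 + 1134225 + 1646490) + 2593355)*(517074 - 898) = (8340223/3 + 2593355)*516176 = (16120288/3)*516176 = 8320905778688/3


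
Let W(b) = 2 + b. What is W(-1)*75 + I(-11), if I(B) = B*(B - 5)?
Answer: 251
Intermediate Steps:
I(B) = B*(-5 + B)
W(-1)*75 + I(-11) = (2 - 1)*75 - 11*(-5 - 11) = 1*75 - 11*(-16) = 75 + 176 = 251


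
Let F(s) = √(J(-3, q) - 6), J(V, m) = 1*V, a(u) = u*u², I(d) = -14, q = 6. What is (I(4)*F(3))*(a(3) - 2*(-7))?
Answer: -1722*I ≈ -1722.0*I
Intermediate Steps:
a(u) = u³
J(V, m) = V
F(s) = 3*I (F(s) = √(-3 - 6) = √(-9) = 3*I)
(I(4)*F(3))*(a(3) - 2*(-7)) = (-42*I)*(3³ - 2*(-7)) = (-42*I)*(27 + 14) = -42*I*41 = -1722*I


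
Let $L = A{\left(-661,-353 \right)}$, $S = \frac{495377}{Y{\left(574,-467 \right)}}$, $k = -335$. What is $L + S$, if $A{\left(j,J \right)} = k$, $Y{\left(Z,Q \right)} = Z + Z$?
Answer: $\frac{110797}{1148} \approx 96.513$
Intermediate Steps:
$Y{\left(Z,Q \right)} = 2 Z$
$A{\left(j,J \right)} = -335$
$S = \frac{495377}{1148}$ ($S = \frac{495377}{2 \cdot 574} = \frac{495377}{1148} \approx 431.51$)
$L = -335$
$L + S = -335 + \frac{495377}{1148} = \frac{110797}{1148}$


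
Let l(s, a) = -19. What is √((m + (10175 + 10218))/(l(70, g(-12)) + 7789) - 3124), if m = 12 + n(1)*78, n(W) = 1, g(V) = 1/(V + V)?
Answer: I*√188445786690/7770 ≈ 55.869*I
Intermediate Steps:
g(V) = 1/(2*V)
m = 90 (m = 12 + 1*78 = 12 + 78 = 90)
√((m + (10175 + 10218))/(l(70, g(-12)) + 7789) - 3124) = √((90 + (10175 + 10218))/(-19 + 7789) - 3124) = √((90 + 20393)/7770 - 3124) = √(20483*(1/7770) - 3124) = √(20483/7770 - 3124) = √(-24252997/7770) = I*√188445786690/7770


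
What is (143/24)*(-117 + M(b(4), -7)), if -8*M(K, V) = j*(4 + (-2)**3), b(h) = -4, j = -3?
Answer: -11297/16 ≈ -706.06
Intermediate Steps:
M(K, V) = -3/2 (M(K, V) = -(-3)*(4 + (-2)**3)/8 = -(-3)*(4 - 8)/8 = -(-3)*(-4)/8 = -1/8*12 = -3/2)
(143/24)*(-117 + M(b(4), -7)) = (143/24)*(-117 - 3/2) = (143*(1/24))*(-237/2) = (143/24)*(-237/2) = -11297/16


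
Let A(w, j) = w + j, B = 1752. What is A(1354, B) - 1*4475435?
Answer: -4472329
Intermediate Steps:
A(w, j) = j + w
A(1354, B) - 1*4475435 = (1752 + 1354) - 1*4475435 = 3106 - 4475435 = -4472329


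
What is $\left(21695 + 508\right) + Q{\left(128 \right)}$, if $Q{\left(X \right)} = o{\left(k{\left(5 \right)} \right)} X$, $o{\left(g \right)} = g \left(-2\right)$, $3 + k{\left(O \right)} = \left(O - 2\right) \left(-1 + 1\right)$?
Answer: $22971$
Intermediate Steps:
$k{\left(O \right)} = -3$ ($k{\left(O \right)} = -3 + \left(O - 2\right) \left(-1 + 1\right) = -3 + \left(-2 + O\right) 0 = -3 + 0 = -3$)
$o{\left(g \right)} = - 2 g$
$Q{\left(X \right)} = 6 X$ ($Q{\left(X \right)} = \left(-2\right) \left(-3\right) X = 6 X$)
$\left(21695 + 508\right) + Q{\left(128 \right)} = \left(21695 + 508\right) + 6 \cdot 128 = 22203 + 768 = 22971$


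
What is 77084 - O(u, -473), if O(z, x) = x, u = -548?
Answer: 77557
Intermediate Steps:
77084 - O(u, -473) = 77084 - 1*(-473) = 77084 + 473 = 77557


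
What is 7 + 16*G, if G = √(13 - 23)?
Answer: 7 + 16*I*√10 ≈ 7.0 + 50.596*I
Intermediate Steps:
G = I*√10 (G = √(-10) = I*√10 ≈ 3.1623*I)
7 + 16*G = 7 + 16*(I*√10) = 7 + 16*I*√10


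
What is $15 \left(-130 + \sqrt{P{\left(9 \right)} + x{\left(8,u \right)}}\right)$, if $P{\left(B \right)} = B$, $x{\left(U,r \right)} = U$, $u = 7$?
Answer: $-1950 + 15 \sqrt{17} \approx -1888.2$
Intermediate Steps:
$15 \left(-130 + \sqrt{P{\left(9 \right)} + x{\left(8,u \right)}}\right) = 15 \left(-130 + \sqrt{9 + 8}\right) = 15 \left(-130 + \sqrt{17}\right) = -1950 + 15 \sqrt{17}$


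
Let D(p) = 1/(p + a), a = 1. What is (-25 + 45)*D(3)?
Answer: 5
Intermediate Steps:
D(p) = 1/(1 + p) (D(p) = 1/(p + 1) = 1/(1 + p))
(-25 + 45)*D(3) = (-25 + 45)/(1 + 3) = 20/4 = 20*(1/4) = 5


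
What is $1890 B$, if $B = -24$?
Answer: $-45360$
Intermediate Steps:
$1890 B = 1890 \left(-24\right) = -45360$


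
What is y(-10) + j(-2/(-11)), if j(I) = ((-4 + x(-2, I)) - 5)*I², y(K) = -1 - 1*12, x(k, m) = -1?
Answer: -1613/121 ≈ -13.331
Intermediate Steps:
y(K) = -13 (y(K) = -1 - 12 = -13)
j(I) = -10*I² (j(I) = ((-4 - 1) - 5)*I² = (-5 - 5)*I² = -10*I²)
y(-10) + j(-2/(-11)) = -13 - 10*(-2/(-11))² = -13 - 10*(-2*(-1/11))² = -13 - 10*(2/11)² = -13 - 10*4/121 = -13 - 40/121 = -1613/121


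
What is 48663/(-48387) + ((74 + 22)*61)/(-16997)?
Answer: -370159761/274144613 ≈ -1.3502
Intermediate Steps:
48663/(-48387) + ((74 + 22)*61)/(-16997) = 48663*(-1/48387) + (96*61)*(-1/16997) = -16221/16129 + 5856*(-1/16997) = -16221/16129 - 5856/16997 = -370159761/274144613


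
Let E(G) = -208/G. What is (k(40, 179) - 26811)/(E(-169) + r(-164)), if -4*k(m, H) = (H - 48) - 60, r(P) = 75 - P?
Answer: -1395095/12492 ≈ -111.68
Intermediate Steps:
k(m, H) = 27 - H/4 (k(m, H) = -((H - 48) - 60)/4 = -((-48 + H) - 60)/4 = -(-108 + H)/4 = 27 - H/4)
(k(40, 179) - 26811)/(E(-169) + r(-164)) = ((27 - 1/4*179) - 26811)/(-208/(-169) + (75 - 1*(-164))) = ((27 - 179/4) - 26811)/(-208*(-1/169) + (75 + 164)) = (-71/4 - 26811)/(16/13 + 239) = -107315/(4*3123/13) = -107315/4*13/3123 = -1395095/12492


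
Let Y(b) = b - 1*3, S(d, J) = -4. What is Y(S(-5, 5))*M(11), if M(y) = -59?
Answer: 413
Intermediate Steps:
Y(b) = -3 + b (Y(b) = b - 3 = -3 + b)
Y(S(-5, 5))*M(11) = (-3 - 4)*(-59) = -7*(-59) = 413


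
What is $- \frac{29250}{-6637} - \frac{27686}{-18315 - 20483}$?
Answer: $\frac{659296741}{128751163} \approx 5.1207$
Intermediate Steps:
$- \frac{29250}{-6637} - \frac{27686}{-18315 - 20483} = \left(-29250\right) \left(- \frac{1}{6637}\right) - \frac{27686}{-38798} = \frac{29250}{6637} - - \frac{13843}{19399} = \frac{29250}{6637} + \frac{13843}{19399} = \frac{659296741}{128751163}$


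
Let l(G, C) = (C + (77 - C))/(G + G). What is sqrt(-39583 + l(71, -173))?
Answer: I*sqrt(798140678)/142 ≈ 198.95*I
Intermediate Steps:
l(G, C) = 77/(2*G) (l(G, C) = 77/((2*G)) = 77*(1/(2*G)) = 77/(2*G))
sqrt(-39583 + l(71, -173)) = sqrt(-39583 + (77/2)/71) = sqrt(-39583 + (77/2)*(1/71)) = sqrt(-39583 + 77/142) = sqrt(-5620709/142) = I*sqrt(798140678)/142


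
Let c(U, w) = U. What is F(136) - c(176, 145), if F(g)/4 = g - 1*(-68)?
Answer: 640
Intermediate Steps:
F(g) = 272 + 4*g (F(g) = 4*(g - 1*(-68)) = 4*(g + 68) = 4*(68 + g) = 272 + 4*g)
F(136) - c(176, 145) = (272 + 4*136) - 1*176 = (272 + 544) - 176 = 816 - 176 = 640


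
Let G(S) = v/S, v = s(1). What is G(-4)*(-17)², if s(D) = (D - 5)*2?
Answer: 578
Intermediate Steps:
s(D) = -10 + 2*D (s(D) = (-5 + D)*2 = -10 + 2*D)
v = -8 (v = -10 + 2*1 = -10 + 2 = -8)
G(S) = -8/S
G(-4)*(-17)² = -8/(-4)*(-17)² = -8*(-¼)*289 = 2*289 = 578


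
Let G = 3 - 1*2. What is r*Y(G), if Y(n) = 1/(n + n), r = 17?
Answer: 17/2 ≈ 8.5000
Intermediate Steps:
G = 1 (G = 3 - 2 = 1)
Y(n) = 1/(2*n)
r*Y(G) = 17*((1/2)/1) = 17*((1/2)*1) = 17*(1/2) = 17/2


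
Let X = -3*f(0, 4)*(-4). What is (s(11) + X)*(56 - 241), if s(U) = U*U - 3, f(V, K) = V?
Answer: -21830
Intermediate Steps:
s(U) = -3 + U**2 (s(U) = U**2 - 3 = -3 + U**2)
X = 0 (X = -3*0*(-4) = 0*(-4) = 0)
(s(11) + X)*(56 - 241) = ((-3 + 11**2) + 0)*(56 - 241) = ((-3 + 121) + 0)*(-185) = (118 + 0)*(-185) = 118*(-185) = -21830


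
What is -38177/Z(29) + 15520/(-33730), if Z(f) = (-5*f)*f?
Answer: 122244861/14183465 ≈ 8.6188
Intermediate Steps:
Z(f) = -5*f**2
-38177/Z(29) + 15520/(-33730) = -38177/((-5*29**2)) + 15520/(-33730) = -38177/((-5*841)) + 15520*(-1/33730) = -38177/(-4205) - 1552/3373 = -38177*(-1/4205) - 1552/3373 = 38177/4205 - 1552/3373 = 122244861/14183465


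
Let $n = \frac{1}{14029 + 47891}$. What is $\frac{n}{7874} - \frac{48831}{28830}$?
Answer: $- \frac{5119988941}{3022860096} \approx -1.6938$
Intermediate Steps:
$n = \frac{1}{61920} \approx 1.615 \cdot 10^{-5}$
$\frac{n}{7874} - \frac{48831}{28830} = \frac{1}{61920 \cdot 7874} - \frac{48831}{28830} = \frac{1}{61920} \cdot \frac{1}{7874} - \frac{16277}{9610} = \frac{1}{487558080} - \frac{16277}{9610} = - \frac{5119988941}{3022860096}$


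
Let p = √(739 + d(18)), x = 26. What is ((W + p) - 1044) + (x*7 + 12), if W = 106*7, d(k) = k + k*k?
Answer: -108 + √1081 ≈ -75.121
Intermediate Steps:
d(k) = k + k²
W = 742
p = √1081 (p = √(739 + 18*(1 + 18)) = √(739 + 18*19) = √(739 + 342) = √1081 ≈ 32.879)
((W + p) - 1044) + (x*7 + 12) = ((742 + √1081) - 1044) + (26*7 + 12) = (-302 + √1081) + (182 + 12) = (-302 + √1081) + 194 = -108 + √1081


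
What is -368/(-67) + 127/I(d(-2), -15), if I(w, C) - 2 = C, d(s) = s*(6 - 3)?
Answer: -3725/871 ≈ -4.2767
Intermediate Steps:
d(s) = 3*s (d(s) = s*3 = 3*s)
I(w, C) = 2 + C
-368/(-67) + 127/I(d(-2), -15) = -368/(-67) + 127/(2 - 15) = -368*(-1/67) + 127/(-13) = 368/67 + 127*(-1/13) = 368/67 - 127/13 = -3725/871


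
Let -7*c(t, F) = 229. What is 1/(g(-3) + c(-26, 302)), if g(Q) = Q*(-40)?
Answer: 7/611 ≈ 0.011457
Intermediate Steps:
g(Q) = -40*Q
c(t, F) = -229/7 (c(t, F) = -1/7*229 = -229/7)
1/(g(-3) + c(-26, 302)) = 1/(-40*(-3) - 229/7) = 1/(120 - 229/7) = 1/(611/7) = 7/611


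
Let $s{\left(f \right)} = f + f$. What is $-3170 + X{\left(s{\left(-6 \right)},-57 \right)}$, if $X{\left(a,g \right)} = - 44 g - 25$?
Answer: $-687$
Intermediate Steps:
$s{\left(f \right)} = 2 f$
$X{\left(a,g \right)} = -25 - 44 g$
$-3170 + X{\left(s{\left(-6 \right)},-57 \right)} = -3170 - -2483 = -3170 + \left(-25 + 2508\right) = -3170 + 2483 = -687$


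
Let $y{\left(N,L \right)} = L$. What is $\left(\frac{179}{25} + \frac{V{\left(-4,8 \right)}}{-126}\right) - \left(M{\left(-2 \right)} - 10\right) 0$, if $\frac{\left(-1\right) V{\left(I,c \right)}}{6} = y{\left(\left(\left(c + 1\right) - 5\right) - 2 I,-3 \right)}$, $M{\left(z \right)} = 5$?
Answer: $\frac{1228}{175} \approx 7.0171$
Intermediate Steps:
$V{\left(I,c \right)} = 18$ ($V{\left(I,c \right)} = \left(-6\right) \left(-3\right) = 18$)
$\left(\frac{179}{25} + \frac{V{\left(-4,8 \right)}}{-126}\right) - \left(M{\left(-2 \right)} - 10\right) 0 = \left(\frac{179}{25} + \frac{18}{-126}\right) - \left(5 - 10\right) 0 = \left(179 \cdot \frac{1}{25} + 18 \left(- \frac{1}{126}\right)\right) - \left(-5\right) 0 = \left(\frac{179}{25} - \frac{1}{7}\right) - 0 = \frac{1228}{175} + 0 = \frac{1228}{175}$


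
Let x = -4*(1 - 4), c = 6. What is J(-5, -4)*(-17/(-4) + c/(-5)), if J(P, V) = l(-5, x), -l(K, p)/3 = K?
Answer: 183/4 ≈ 45.750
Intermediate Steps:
x = 12 (x = -4*(-3) = 12)
l(K, p) = -3*K
J(P, V) = 15 (J(P, V) = -3*(-5) = 15)
J(-5, -4)*(-17/(-4) + c/(-5)) = 15*(-17/(-4) + 6/(-5)) = 15*(-17*(-1/4) + 6*(-1/5)) = 15*(17/4 - 6/5) = 15*(61/20) = 183/4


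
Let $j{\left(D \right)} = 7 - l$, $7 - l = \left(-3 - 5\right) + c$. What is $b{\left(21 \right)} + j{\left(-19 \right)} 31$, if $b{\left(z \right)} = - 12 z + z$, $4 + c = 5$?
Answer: $-448$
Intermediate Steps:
$c = 1$ ($c = -4 + 5 = 1$)
$l = 14$ ($l = 7 - \left(\left(-3 - 5\right) + 1\right) = 7 - \left(-8 + 1\right) = 7 - -7 = 7 + 7 = 14$)
$j{\left(D \right)} = -7$ ($j{\left(D \right)} = 7 - 14 = -7$)
$b{\left(z \right)} = - 11 z$
$b{\left(21 \right)} + j{\left(-19 \right)} 31 = \left(-11\right) 21 - 217 = -231 - 217 = -448$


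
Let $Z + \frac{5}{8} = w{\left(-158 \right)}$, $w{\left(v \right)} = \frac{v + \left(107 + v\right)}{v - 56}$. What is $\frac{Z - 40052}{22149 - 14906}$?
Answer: $- \frac{34284211}{6200008} \approx -5.5297$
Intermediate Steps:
$w{\left(v \right)} = \frac{107 + 2 v}{-56 + v}$
$Z = \frac{301}{856}$ ($Z = - \frac{5}{8} + \frac{107 + 2 \left(-158\right)}{-56 - 158} = - \frac{5}{8} + \frac{107 - 316}{-214} = - \frac{5}{8} - - \frac{209}{214} = - \frac{5}{8} + \frac{209}{214} = \frac{301}{856} \approx 0.35164$)
$\frac{Z - 40052}{22149 - 14906} = \frac{\frac{301}{856} - 40052}{22149 - 14906} = - \frac{34284211}{856 \cdot 7243} = \left(- \frac{34284211}{856}\right) \frac{1}{7243} = - \frac{34284211}{6200008}$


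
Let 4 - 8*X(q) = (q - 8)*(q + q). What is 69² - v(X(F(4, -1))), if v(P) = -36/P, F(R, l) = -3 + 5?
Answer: 33399/7 ≈ 4771.3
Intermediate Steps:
F(R, l) = 2
X(q) = ½ - q*(-8 + q)/4 (X(q) = ½ - (q - 8)*(q + q)/8 = ½ - (-8 + q)*2*q/8 = ½ - q*(-8 + q)/4)
69² - v(X(F(4, -1))) = 69² - (-36)/(½ + 2*2 - ¼*2²) = 4761 - (-36)/(½ + 4 - ¼*4) = 4761 - (-36)/(½ + 4 - 1) = 4761 - (-36)/7/2 = 4761 - (-36)*2/7 = 4761 - 1*(-72/7) = 4761 + 72/7 = 33399/7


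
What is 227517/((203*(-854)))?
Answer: -227517/173362 ≈ -1.3124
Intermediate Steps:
227517/((203*(-854))) = 227517/(-173362) = 227517*(-1/173362) = -227517/173362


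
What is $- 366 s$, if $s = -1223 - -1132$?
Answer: $33306$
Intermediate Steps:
$s = -91$ ($s = -1223 + 1132 = -91$)
$- 366 s = \left(-366\right) \left(-91\right) = 33306$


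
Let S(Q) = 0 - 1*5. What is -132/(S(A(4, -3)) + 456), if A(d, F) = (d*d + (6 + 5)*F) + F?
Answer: -12/41 ≈ -0.29268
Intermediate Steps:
A(d, F) = d² + 12*F (A(d, F) = (d² + 11*F) + F = d² + 12*F)
S(Q) = -5 (S(Q) = 0 - 5 = -5)
-132/(S(A(4, -3)) + 456) = -132/(-5 + 456) = -132/451 = -132*1/451 = -12/41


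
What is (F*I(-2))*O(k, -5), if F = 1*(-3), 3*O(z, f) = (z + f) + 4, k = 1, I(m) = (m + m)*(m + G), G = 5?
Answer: 0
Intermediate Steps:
I(m) = 2*m*(5 + m) (I(m) = (m + m)*(m + 5) = (2*m)*(5 + m) = 2*m*(5 + m))
O(z, f) = 4/3 + f/3 + z/3 (O(z, f) = ((z + f) + 4)/3 = ((f + z) + 4)/3 = (4 + f + z)/3 = 4/3 + f/3 + z/3)
F = -3
(F*I(-2))*O(k, -5) = (-6*(-2)*(5 - 2))*(4/3 + (⅓)*(-5) + (⅓)*1) = (-6*(-2)*3)*(4/3 - 5/3 + ⅓) = -3*(-12)*0 = 36*0 = 0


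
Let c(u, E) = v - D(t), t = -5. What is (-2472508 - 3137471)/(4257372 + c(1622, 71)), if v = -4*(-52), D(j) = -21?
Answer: -5609979/4257601 ≈ -1.3176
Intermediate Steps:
v = 208
c(u, E) = 229 (c(u, E) = 208 - 1*(-21) = 208 + 21 = 229)
(-2472508 - 3137471)/(4257372 + c(1622, 71)) = (-2472508 - 3137471)/(4257372 + 229) = -5609979/4257601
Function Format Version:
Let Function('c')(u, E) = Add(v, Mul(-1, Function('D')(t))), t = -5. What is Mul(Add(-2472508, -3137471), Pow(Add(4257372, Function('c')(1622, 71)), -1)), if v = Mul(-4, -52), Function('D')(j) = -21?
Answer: Rational(-5609979, 4257601) ≈ -1.3176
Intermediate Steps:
v = 208
Function('c')(u, E) = 229 (Function('c')(u, E) = Add(208, Mul(-1, -21)) = Add(208, 21) = 229)
Mul(Add(-2472508, -3137471), Pow(Add(4257372, Function('c')(1622, 71)), -1)) = Mul(Add(-2472508, -3137471), Pow(Add(4257372, 229), -1)) = Mul(-5609979, Pow(4257601, -1)) = Mul(-5609979, Rational(1, 4257601)) = Rational(-5609979, 4257601)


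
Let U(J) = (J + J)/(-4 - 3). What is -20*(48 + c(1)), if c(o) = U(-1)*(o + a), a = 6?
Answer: -1000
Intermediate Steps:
U(J) = -2*J/7 (U(J) = (2*J)/(-7) = (2*J)*(-1/7) = -2*J/7)
c(o) = 12/7 + 2*o/7 (c(o) = (-2/7*(-1))*(o + 6) = 2*(6 + o)/7 = 12/7 + 2*o/7)
-20*(48 + c(1)) = -20*(48 + (12/7 + (2/7)*1)) = -20*(48 + (12/7 + 2/7)) = -20*(48 + 2) = -20*50 = -1000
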